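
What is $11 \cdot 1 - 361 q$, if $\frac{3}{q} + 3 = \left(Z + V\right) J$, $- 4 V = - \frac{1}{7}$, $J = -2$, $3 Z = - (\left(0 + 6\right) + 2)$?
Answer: $- \frac{2339}{5} \approx -467.8$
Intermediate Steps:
$Z = - \frac{8}{3}$ ($Z = \frac{\left(-1\right) \left(\left(0 + 6\right) + 2\right)}{3} = \frac{\left(-1\right) \left(6 + 2\right)}{3} = \frac{\left(-1\right) 8}{3} = \frac{1}{3} \left(-8\right) = - \frac{8}{3} \approx -2.6667$)
$V = \frac{1}{28}$ ($V = - \frac{\left(-1\right) \frac{1}{7}}{4} = \left(- \frac{1}{4}\right) \left(- \frac{1}{7}\right) = \frac{1}{28} \approx 0.035714$)
$q = \frac{126}{95}$ ($q = \frac{3}{-3 + \left(- \frac{8}{3} + \frac{1}{28}\right) \left(-2\right)} = \frac{3}{-3 - - \frac{221}{42}} = \frac{3}{-3 + \frac{221}{42}} = \frac{3}{\frac{95}{42}} = 3 \cdot \frac{42}{95} = \frac{126}{95} \approx 1.3263$)
$11 \cdot 1 - 361 q = 11 \cdot 1 - \frac{2394}{5} = 11 - \frac{2394}{5} = - \frac{2339}{5}$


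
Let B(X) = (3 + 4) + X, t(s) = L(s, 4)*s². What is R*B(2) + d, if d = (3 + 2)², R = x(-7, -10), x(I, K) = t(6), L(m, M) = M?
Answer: 1321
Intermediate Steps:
t(s) = 4*s²
B(X) = 7 + X
x(I, K) = 144 (x(I, K) = 4*6² = 4*36 = 144)
R = 144
d = 25 (d = 5² = 25)
R*B(2) + d = 144*(7 + 2) + 25 = 144*9 + 25 = 1296 + 25 = 1321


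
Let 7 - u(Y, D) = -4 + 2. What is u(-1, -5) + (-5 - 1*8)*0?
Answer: 9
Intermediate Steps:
u(Y, D) = 9 (u(Y, D) = 7 - (-4 + 2) = 7 - 1*(-2) = 7 + 2 = 9)
u(-1, -5) + (-5 - 1*8)*0 = 9 + (-5 - 1*8)*0 = 9 + (-5 - 8)*0 = 9 - 13*0 = 9 + 0 = 9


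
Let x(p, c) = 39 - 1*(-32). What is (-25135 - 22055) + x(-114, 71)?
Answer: -47119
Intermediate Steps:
x(p, c) = 71 (x(p, c) = 39 + 32 = 71)
(-25135 - 22055) + x(-114, 71) = (-25135 - 22055) + 71 = -47190 + 71 = -47119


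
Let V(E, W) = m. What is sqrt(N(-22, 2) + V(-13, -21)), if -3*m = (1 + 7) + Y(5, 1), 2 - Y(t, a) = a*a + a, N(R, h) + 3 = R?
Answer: I*sqrt(249)/3 ≈ 5.2599*I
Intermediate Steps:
N(R, h) = -3 + R
Y(t, a) = 2 - a - a**2 (Y(t, a) = 2 - (a*a + a) = 2 - (a**2 + a) = 2 - (a + a**2) = 2 + (-a - a**2) = 2 - a - a**2)
m = -8/3 (m = -((1 + 7) + (2 - 1*1 - 1*1**2))/3 = -(8 + (2 - 1 - 1*1))/3 = -(8 + (2 - 1 - 1))/3 = -(8 + 0)/3 = -1/3*8 = -8/3 ≈ -2.6667)
V(E, W) = -8/3
sqrt(N(-22, 2) + V(-13, -21)) = sqrt((-3 - 22) - 8/3) = sqrt(-25 - 8/3) = sqrt(-83/3) = I*sqrt(249)/3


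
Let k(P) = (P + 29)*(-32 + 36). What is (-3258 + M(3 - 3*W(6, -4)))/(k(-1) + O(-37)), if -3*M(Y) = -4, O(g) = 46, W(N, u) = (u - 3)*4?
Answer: -4885/237 ≈ -20.612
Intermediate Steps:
W(N, u) = -12 + 4*u (W(N, u) = (-3 + u)*4 = -12 + 4*u)
M(Y) = 4/3 (M(Y) = -⅓*(-4) = 4/3)
k(P) = 116 + 4*P (k(P) = (29 + P)*4 = 116 + 4*P)
(-3258 + M(3 - 3*W(6, -4)))/(k(-1) + O(-37)) = (-3258 + 4/3)/((116 + 4*(-1)) + 46) = -9770/(3*((116 - 4) + 46)) = -9770/(3*(112 + 46)) = -9770/3/158 = -9770/3*1/158 = -4885/237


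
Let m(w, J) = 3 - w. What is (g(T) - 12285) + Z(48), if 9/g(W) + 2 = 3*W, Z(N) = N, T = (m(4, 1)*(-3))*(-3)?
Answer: -354882/29 ≈ -12237.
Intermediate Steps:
T = -9 (T = ((3 - 1*4)*(-3))*(-3) = ((3 - 4)*(-3))*(-3) = -1*(-3)*(-3) = 3*(-3) = -9)
g(W) = 9/(-2 + 3*W)
(g(T) - 12285) + Z(48) = (9/(-2 + 3*(-9)) - 12285) + 48 = (9/(-2 - 27) - 12285) + 48 = (9/(-29) - 12285) + 48 = (9*(-1/29) - 12285) + 48 = (-9/29 - 12285) + 48 = -356274/29 + 48 = -354882/29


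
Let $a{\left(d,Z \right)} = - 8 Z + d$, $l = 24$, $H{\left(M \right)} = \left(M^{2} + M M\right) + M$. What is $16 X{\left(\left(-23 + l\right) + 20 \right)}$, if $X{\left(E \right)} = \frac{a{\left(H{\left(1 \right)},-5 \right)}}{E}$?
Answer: $\frac{688}{21} \approx 32.762$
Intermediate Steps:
$H{\left(M \right)} = M + 2 M^{2}$ ($H{\left(M \right)} = \left(M^{2} + M^{2}\right) + M = 2 M^{2} + M = M + 2 M^{2}$)
$a{\left(d,Z \right)} = d - 8 Z$
$X{\left(E \right)} = \frac{43}{E}$ ($X{\left(E \right)} = \frac{1 \left(1 + 2 \cdot 1\right) - -40}{E} = \frac{1 \left(1 + 2\right) + 40}{E} = \frac{1 \cdot 3 + 40}{E} = \frac{3 + 40}{E} = \frac{43}{E}$)
$16 X{\left(\left(-23 + l\right) + 20 \right)} = 16 \frac{43}{\left(-23 + 24\right) + 20} = 16 \frac{43}{1 + 20} = 16 \cdot \frac{43}{21} = \frac{688}{21}$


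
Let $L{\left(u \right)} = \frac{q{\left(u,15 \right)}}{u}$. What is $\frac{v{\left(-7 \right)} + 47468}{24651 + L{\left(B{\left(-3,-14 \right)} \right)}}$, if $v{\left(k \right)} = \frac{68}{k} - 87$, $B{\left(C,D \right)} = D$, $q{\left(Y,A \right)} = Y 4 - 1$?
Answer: $\frac{221066}{115057} \approx 1.9214$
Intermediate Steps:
$q{\left(Y,A \right)} = -1 + 4 Y$ ($q{\left(Y,A \right)} = 4 Y - 1 = -1 + 4 Y$)
$v{\left(k \right)} = -87 + \frac{68}{k}$ ($v{\left(k \right)} = \frac{68}{k} - 87 = -87 + \frac{68}{k}$)
$L{\left(u \right)} = \frac{-1 + 4 u}{u}$
$\frac{v{\left(-7 \right)} + 47468}{24651 + L{\left(B{\left(-3,-14 \right)} \right)}} = \frac{\left(-87 + \frac{68}{-7}\right) + 47468}{24651 + \left(4 - \frac{1}{-14}\right)} = \frac{\left(-87 + 68 \left(- \frac{1}{7}\right)\right) + 47468}{24651 + \left(4 - - \frac{1}{14}\right)} = \frac{\left(-87 - \frac{68}{7}\right) + 47468}{24651 + \left(4 + \frac{1}{14}\right)} = \frac{- \frac{677}{7} + 47468}{24651 + \frac{57}{14}} = \frac{331599}{7 \cdot \frac{345171}{14}} = \frac{331599}{7} \cdot \frac{14}{345171} = \frac{221066}{115057}$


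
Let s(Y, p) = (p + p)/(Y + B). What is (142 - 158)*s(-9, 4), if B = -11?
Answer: 32/5 ≈ 6.4000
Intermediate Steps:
s(Y, p) = 2*p/(-11 + Y) (s(Y, p) = (p + p)/(Y - 11) = (2*p)/(-11 + Y) = 2*p/(-11 + Y))
(142 - 158)*s(-9, 4) = (142 - 158)*(2*4/(-11 - 9)) = -32*4/(-20) = -32*4*(-1)/20 = -16*(-⅖) = 32/5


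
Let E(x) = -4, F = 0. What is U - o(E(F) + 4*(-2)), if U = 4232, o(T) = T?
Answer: 4244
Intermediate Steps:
U - o(E(F) + 4*(-2)) = 4232 - (-4 + 4*(-2)) = 4232 - (-4 - 8) = 4232 - 1*(-12) = 4232 + 12 = 4244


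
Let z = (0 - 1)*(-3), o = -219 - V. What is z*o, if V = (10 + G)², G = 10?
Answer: -1857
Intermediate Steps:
V = 400 (V = (10 + 10)² = 20² = 400)
o = -619 (o = -219 - 1*400 = -219 - 400 = -619)
z = 3 (z = -1*(-3) = 3)
z*o = 3*(-619) = -1857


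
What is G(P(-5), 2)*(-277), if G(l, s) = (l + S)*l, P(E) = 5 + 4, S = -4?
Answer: -12465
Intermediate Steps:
P(E) = 9
G(l, s) = l*(-4 + l) (G(l, s) = (l - 4)*l = (-4 + l)*l = l*(-4 + l))
G(P(-5), 2)*(-277) = (9*(-4 + 9))*(-277) = (9*5)*(-277) = 45*(-277) = -12465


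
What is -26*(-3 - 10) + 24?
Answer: 362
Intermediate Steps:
-26*(-3 - 10) + 24 = -26*(-13) + 24 = 338 + 24 = 362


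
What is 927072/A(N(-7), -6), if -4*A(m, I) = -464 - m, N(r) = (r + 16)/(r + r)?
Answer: 51916032/6487 ≈ 8003.1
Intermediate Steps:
N(r) = (16 + r)/(2*r) (N(r) = (16 + r)/((2*r)) = (16 + r)*(1/(2*r)) = (16 + r)/(2*r))
A(m, I) = 116 + m/4 (A(m, I) = -(-464 - m)/4 = 116 + m/4)
927072/A(N(-7), -6) = 927072/(116 + ((½)*(16 - 7)/(-7))/4) = 927072/(116 + ((½)*(-⅐)*9)/4) = 927072/(116 + (¼)*(-9/14)) = 927072/(116 - 9/56) = 927072/(6487/56) = 927072*(56/6487) = 51916032/6487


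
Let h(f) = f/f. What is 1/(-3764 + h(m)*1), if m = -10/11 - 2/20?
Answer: -1/3763 ≈ -0.00026575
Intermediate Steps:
m = -111/110 (m = -10*1/11 - 2*1/20 = -10/11 - 1/10 = -111/110 ≈ -1.0091)
h(f) = 1
1/(-3764 + h(m)*1) = 1/(-3764 + 1*1) = 1/(-3764 + 1) = 1/(-3763) = -1/3763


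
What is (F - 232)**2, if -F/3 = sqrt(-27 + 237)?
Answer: 55714 + 1392*sqrt(210) ≈ 75886.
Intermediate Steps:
F = -3*sqrt(210) (F = -3*sqrt(-27 + 237) = -3*sqrt(210) ≈ -43.474)
(F - 232)**2 = (-3*sqrt(210) - 232)**2 = (-232 - 3*sqrt(210))**2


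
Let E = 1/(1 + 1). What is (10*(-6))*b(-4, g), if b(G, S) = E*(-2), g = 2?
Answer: 60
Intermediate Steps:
E = ½ (E = 1/2 = ½ ≈ 0.50000)
b(G, S) = -1 (b(G, S) = (½)*(-2) = -1)
(10*(-6))*b(-4, g) = (10*(-6))*(-1) = -60*(-1) = 60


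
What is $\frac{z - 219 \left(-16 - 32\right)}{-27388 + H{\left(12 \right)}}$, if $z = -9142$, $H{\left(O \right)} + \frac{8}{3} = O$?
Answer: $- \frac{2055}{41068} \approx -0.050039$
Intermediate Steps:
$H{\left(O \right)} = - \frac{8}{3} + O$
$\frac{z - 219 \left(-16 - 32\right)}{-27388 + H{\left(12 \right)}} = \frac{-9142 - 219 \left(-16 - 32\right)}{-27388 + \left(- \frac{8}{3} + 12\right)} = \frac{-9142 - -10512}{-27388 + \frac{28}{3}} = \frac{-9142 + 10512}{- \frac{82136}{3}} = 1370 \left(- \frac{3}{82136}\right) = - \frac{2055}{41068}$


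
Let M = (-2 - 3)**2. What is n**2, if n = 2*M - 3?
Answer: 2209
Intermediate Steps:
M = 25 (M = (-5)**2 = 25)
n = 47 (n = 2*25 - 3 = 50 - 3 = 47)
n**2 = 47**2 = 2209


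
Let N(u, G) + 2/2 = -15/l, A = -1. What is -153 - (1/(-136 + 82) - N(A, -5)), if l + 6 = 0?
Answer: -4090/27 ≈ -151.48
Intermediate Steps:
l = -6 (l = -6 + 0 = -6)
N(u, G) = 3/2 (N(u, G) = -1 - 15/(-6) = -1 - 15*(-⅙) = -1 + 5/2 = 3/2)
-153 - (1/(-136 + 82) - N(A, -5)) = -153 - (1/(-136 + 82) - 1*3/2) = -153 - (1/(-54) - 3/2) = -153 - (-1/54 - 3/2) = -153 - 1*(-41/27) = -153 + 41/27 = -4090/27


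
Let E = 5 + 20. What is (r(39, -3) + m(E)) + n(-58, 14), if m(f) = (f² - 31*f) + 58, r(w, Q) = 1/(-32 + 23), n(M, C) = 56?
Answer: -325/9 ≈ -36.111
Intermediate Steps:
r(w, Q) = -⅑ (r(w, Q) = 1/(-9) = -⅑)
E = 25
m(f) = 58 + f² - 31*f
(r(39, -3) + m(E)) + n(-58, 14) = (-⅑ + (58 + 25² - 31*25)) + 56 = (-⅑ + (58 + 625 - 775)) + 56 = (-⅑ - 92) + 56 = -829/9 + 56 = -325/9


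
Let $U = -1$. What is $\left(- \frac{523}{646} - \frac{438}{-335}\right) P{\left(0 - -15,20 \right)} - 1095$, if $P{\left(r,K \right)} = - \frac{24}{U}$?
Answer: $- \frac{117191559}{108205} \approx -1083.1$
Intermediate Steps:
$P{\left(r,K \right)} = 24$ ($P{\left(r,K \right)} = - \frac{24}{-1} = \left(-24\right) \left(-1\right) = 24$)
$\left(- \frac{523}{646} - \frac{438}{-335}\right) P{\left(0 - -15,20 \right)} - 1095 = \left(- \frac{523}{646} - \frac{438}{-335}\right) 24 - 1095 = \left(\left(-523\right) \frac{1}{646} - - \frac{438}{335}\right) 24 - 1095 = \left(- \frac{523}{646} + \frac{438}{335}\right) 24 - 1095 = \frac{107743}{216410} \cdot 24 - 1095 = \frac{1292916}{108205} - 1095 = - \frac{117191559}{108205}$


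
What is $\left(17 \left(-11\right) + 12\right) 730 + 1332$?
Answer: $-126418$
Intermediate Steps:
$\left(17 \left(-11\right) + 12\right) 730 + 1332 = \left(-187 + 12\right) 730 + 1332 = \left(-175\right) 730 + 1332 = -127750 + 1332 = -126418$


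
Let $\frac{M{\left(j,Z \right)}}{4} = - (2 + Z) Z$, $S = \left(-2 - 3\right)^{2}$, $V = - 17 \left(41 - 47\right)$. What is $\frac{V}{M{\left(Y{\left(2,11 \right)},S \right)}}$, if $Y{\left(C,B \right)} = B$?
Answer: $- \frac{17}{450} \approx -0.037778$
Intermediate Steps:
$V = 102$ ($V = \left(-17\right) \left(-6\right) = 102$)
$S = 25$ ($S = \left(-5\right)^{2} = 25$)
$M{\left(j,Z \right)} = 4 Z \left(-2 - Z\right)$ ($M{\left(j,Z \right)} = 4 - (2 + Z) Z = 4 \left(-2 - Z\right) Z = 4 Z \left(-2 - Z\right)$)
$\frac{V}{M{\left(Y{\left(2,11 \right)},S \right)}} = \frac{102}{\left(-4\right) 25 \left(2 + 25\right)} = \frac{102}{\left(-4\right) 25 \cdot 27} = \frac{102}{-2700} = 102 \left(- \frac{1}{2700}\right) = - \frac{17}{450}$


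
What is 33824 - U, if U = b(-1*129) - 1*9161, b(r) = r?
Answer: 43114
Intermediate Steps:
U = -9290 (U = -1*129 - 1*9161 = -129 - 9161 = -9290)
33824 - U = 33824 - 1*(-9290) = 33824 + 9290 = 43114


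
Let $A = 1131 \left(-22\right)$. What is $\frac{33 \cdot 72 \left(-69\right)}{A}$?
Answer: $\frac{2484}{377} \approx 6.5889$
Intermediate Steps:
$A = -24882$
$\frac{33 \cdot 72 \left(-69\right)}{A} = \frac{33 \cdot 72 \left(-69\right)}{-24882} = 2376 \left(-69\right) \left(- \frac{1}{24882}\right) = \left(-163944\right) \left(- \frac{1}{24882}\right) = \frac{2484}{377}$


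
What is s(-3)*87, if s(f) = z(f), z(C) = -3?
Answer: -261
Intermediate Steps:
s(f) = -3
s(-3)*87 = -3*87 = -261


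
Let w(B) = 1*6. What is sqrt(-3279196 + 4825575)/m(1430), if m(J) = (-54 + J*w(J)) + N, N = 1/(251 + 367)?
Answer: 618*sqrt(1546379)/5269069 ≈ 0.14585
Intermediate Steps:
w(B) = 6
N = 1/618 ≈ 0.0016181
m(J) = -33371/618 + 6*J (m(J) = (-54 + J*6) + 1/618 = (-54 + 6*J) + 1/618 = -33371/618 + 6*J)
sqrt(-3279196 + 4825575)/m(1430) = sqrt(-3279196 + 4825575)/(-33371/618 + 6*1430) = sqrt(1546379)/(-33371/618 + 8580) = sqrt(1546379)/(5269069/618) = sqrt(1546379)*(618/5269069) = 618*sqrt(1546379)/5269069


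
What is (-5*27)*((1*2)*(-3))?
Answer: 810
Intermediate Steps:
(-5*27)*((1*2)*(-3)) = -270*(-3) = -135*(-6) = 810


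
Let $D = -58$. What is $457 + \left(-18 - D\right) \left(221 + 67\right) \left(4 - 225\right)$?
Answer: $-2545463$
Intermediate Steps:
$457 + \left(-18 - D\right) \left(221 + 67\right) \left(4 - 225\right) = 457 + \left(-18 - -58\right) \left(221 + 67\right) \left(4 - 225\right) = 457 + \left(-18 + 58\right) 288 \left(-221\right) = 457 + 40 \left(-63648\right) = 457 - 2545920 = -2545463$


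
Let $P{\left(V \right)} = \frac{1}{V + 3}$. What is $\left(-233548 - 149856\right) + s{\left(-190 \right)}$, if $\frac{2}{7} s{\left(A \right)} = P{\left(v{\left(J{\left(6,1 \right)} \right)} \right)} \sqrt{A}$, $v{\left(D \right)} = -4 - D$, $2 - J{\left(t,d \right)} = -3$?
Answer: $-383404 - \frac{7 i \sqrt{190}}{12} \approx -3.834 \cdot 10^{5} - 8.0407 i$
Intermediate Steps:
$J{\left(t,d \right)} = 5$ ($J{\left(t,d \right)} = 2 - -3 = 2 + 3 = 5$)
$P{\left(V \right)} = \frac{1}{3 + V}$
$s{\left(A \right)} = - \frac{7 \sqrt{A}}{12}$ ($s{\left(A \right)} = \frac{7 \frac{\sqrt{A}}{3 - 9}}{2} = \frac{7 \frac{\sqrt{A}}{-6}}{2} = \frac{7 \left(- \frac{\sqrt{A}}{6}\right)}{2} = - \frac{7 \sqrt{A}}{12}$)
$\left(-233548 - 149856\right) + s{\left(-190 \right)} = \left(-233548 - 149856\right) - \frac{7 \sqrt{-190}}{12} = -383404 - \frac{7 i \sqrt{190}}{12}$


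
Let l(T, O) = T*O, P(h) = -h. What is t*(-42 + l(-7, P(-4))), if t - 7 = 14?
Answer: -1470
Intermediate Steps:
t = 21 (t = 7 + 14 = 21)
l(T, O) = O*T
t*(-42 + l(-7, P(-4))) = 21*(-42 - 1*(-4)*(-7)) = 21*(-42 + 4*(-7)) = 21*(-42 - 28) = 21*(-70) = -1470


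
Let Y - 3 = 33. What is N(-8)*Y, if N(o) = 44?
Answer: 1584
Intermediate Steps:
Y = 36 (Y = 3 + 33 = 36)
N(-8)*Y = 44*36 = 1584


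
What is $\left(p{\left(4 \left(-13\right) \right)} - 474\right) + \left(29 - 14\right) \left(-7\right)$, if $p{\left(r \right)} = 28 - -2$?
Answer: $-549$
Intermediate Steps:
$p{\left(r \right)} = 30$ ($p{\left(r \right)} = 28 + 2 = 30$)
$\left(p{\left(4 \left(-13\right) \right)} - 474\right) + \left(29 - 14\right) \left(-7\right) = \left(30 - 474\right) + \left(29 - 14\right) \left(-7\right) = -444 + 15 \left(-7\right) = -444 - 105 = -549$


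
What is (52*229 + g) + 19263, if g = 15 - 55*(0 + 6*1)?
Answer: 30856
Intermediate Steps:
g = -315 (g = 15 - 55*(0 + 6) = 15 - 55*6 = 15 - 330 = -315)
(52*229 + g) + 19263 = (52*229 - 315) + 19263 = (11908 - 315) + 19263 = 11593 + 19263 = 30856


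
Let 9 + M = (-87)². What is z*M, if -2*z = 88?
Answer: -332640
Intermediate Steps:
z = -44 (z = -½*88 = -44)
M = 7560 (M = -9 + (-87)² = -9 + 7569 = 7560)
z*M = -44*7560 = -332640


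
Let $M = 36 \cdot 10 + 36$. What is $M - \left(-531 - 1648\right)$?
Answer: $2575$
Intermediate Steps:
$M = 396$ ($M = 360 + 36 = 396$)
$M - \left(-531 - 1648\right) = 396 - \left(-531 - 1648\right) = 396 - -2179 = 396 + 2179 = 2575$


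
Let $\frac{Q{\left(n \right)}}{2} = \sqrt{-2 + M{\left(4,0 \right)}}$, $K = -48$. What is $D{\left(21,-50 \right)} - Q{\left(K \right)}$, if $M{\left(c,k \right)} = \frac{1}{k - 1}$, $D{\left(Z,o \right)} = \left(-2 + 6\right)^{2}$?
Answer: $16 - 2 i \sqrt{3} \approx 16.0 - 3.4641 i$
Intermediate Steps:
$D{\left(Z,o \right)} = 16$ ($D{\left(Z,o \right)} = 4^{2} = 16$)
$M{\left(c,k \right)} = \frac{1}{-1 + k}$
$Q{\left(n \right)} = 2 i \sqrt{3}$ ($Q{\left(n \right)} = 2 \sqrt{-2 + \frac{1}{-1 + 0}} = 2 \sqrt{-2 + \frac{1}{-1}} = 2 \sqrt{-2 - 1} = 2 \sqrt{-3} = 2 i \sqrt{3}$)
$D{\left(21,-50 \right)} - Q{\left(K \right)} = 16 - 2 i \sqrt{3}$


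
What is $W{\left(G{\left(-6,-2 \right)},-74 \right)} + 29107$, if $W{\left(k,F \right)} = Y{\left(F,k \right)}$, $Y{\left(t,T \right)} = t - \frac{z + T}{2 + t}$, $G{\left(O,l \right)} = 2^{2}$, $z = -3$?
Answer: $\frac{2090377}{72} \approx 29033.0$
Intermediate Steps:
$G{\left(O,l \right)} = 4$
$Y{\left(t,T \right)} = t - \frac{-3 + T}{2 + t}$
$W{\left(k,F \right)} = \frac{3 + F^{2} - k + 2 F}{2 + F}$
$W{\left(G{\left(-6,-2 \right)},-74 \right)} + 29107 = \frac{3 + \left(-74\right)^{2} - 4 + 2 \left(-74\right)}{2 - 74} + 29107 = \frac{3 + 5476 - 4 - 148}{-72} + 29107 = \left(- \frac{1}{72}\right) 5327 + 29107 = - \frac{5327}{72} + 29107 = \frac{2090377}{72}$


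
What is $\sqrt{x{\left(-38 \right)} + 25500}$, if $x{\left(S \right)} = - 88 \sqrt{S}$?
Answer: $2 \sqrt{6375 - 22 i \sqrt{38}} \approx 159.7 - 1.6984 i$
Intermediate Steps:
$\sqrt{x{\left(-38 \right)} + 25500} = \sqrt{- 88 \sqrt{-38} + 25500} = \sqrt{- 88 i \sqrt{38} + 25500} = \sqrt{25500 - 88 i \sqrt{38}}$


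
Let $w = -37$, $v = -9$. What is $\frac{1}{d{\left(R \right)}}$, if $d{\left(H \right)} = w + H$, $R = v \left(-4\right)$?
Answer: $-1$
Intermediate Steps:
$R = 36$ ($R = \left(-9\right) \left(-4\right) = 36$)
$d{\left(H \right)} = -37 + H$
$\frac{1}{d{\left(R \right)}} = \frac{1}{-37 + 36} = \frac{1}{-1} = -1$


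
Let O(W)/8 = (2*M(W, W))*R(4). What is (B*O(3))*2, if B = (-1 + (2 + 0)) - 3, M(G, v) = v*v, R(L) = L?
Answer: -2304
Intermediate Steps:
M(G, v) = v**2
B = -2 (B = (-1 + 2) - 3 = 1 - 3 = -2)
O(W) = 64*W**2 (O(W) = 8*((2*W**2)*4) = 8*(8*W**2) = 64*W**2)
(B*O(3))*2 = -128*3**2*2 = -128*9*2 = -2*576*2 = -1152*2 = -2304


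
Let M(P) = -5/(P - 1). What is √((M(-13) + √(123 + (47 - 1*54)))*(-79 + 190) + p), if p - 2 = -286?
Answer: √(-47894 + 43512*√29)/14 ≈ 30.841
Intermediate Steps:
p = -284 (p = 2 - 286 = -284)
M(P) = -5/(-1 + P)
√((M(-13) + √(123 + (47 - 1*54)))*(-79 + 190) + p) = √((-5/(-1 - 13) + √(123 + (47 - 1*54)))*(-79 + 190) - 284) = √((-5/(-14) + √(123 + (47 - 54)))*111 - 284) = √((-5*(-1/14) + √(123 - 7))*111 - 284) = √((5/14 + √116)*111 - 284) = √((5/14 + 2*√29)*111 - 284) = √((555/14 + 222*√29) - 284) = √(-3421/14 + 222*√29)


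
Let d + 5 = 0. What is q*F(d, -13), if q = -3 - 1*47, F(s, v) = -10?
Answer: 500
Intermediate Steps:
d = -5 (d = -5 + 0 = -5)
q = -50 (q = -3 - 47 = -50)
q*F(d, -13) = -50*(-10) = 500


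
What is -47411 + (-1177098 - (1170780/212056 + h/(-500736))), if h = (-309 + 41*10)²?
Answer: -1250230167290017/1021000704 ≈ -1.2245e+6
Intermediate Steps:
h = 10201 (h = (-309 + 410)² = 101² = 10201)
-47411 + (-1177098 - (1170780/212056 + h/(-500736))) = -47411 + (-1177098 - (1170780/212056 + 10201/(-500736))) = -47411 + (-1177098 - (1170780*(1/212056) + 10201*(-1/500736))) = -47411 + (-1177098 - (22515/4078 - 10201/500736)) = -47411 + (-1177098 - 1*5616235681/1021000704) = -47411 + (-1177098 - 5616235681/1021000704) = -47411 - 1201823502912673/1021000704 = -1250230167290017/1021000704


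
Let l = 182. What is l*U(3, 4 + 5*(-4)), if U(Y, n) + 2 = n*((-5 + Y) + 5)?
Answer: -9100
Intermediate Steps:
U(Y, n) = -2 + Y*n (U(Y, n) = -2 + n*((-5 + Y) + 5) = -2 + n*Y = -2 + Y*n)
l*U(3, 4 + 5*(-4)) = 182*(-2 + 3*(4 + 5*(-4))) = 182*(-2 + 3*(4 - 20)) = 182*(-2 + 3*(-16)) = 182*(-2 - 48) = 182*(-50) = -9100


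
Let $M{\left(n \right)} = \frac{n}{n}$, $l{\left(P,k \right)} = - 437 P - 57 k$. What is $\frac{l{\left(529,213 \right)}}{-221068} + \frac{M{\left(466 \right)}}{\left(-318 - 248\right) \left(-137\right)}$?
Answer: $\frac{2358409407}{2142756857} \approx 1.1006$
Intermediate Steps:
$M{\left(n \right)} = 1$
$\frac{l{\left(529,213 \right)}}{-221068} + \frac{M{\left(466 \right)}}{\left(-318 - 248\right) \left(-137\right)} = \frac{\left(-437\right) 529 - 12141}{-221068} + 1 \frac{1}{\left(-318 - 248\right) \left(-137\right)} = \left(-231173 - 12141\right) \left(- \frac{1}{221068}\right) + 1 \frac{1}{\left(-566\right) \left(-137\right)} = \left(-243314\right) \left(- \frac{1}{221068}\right) + 1 \cdot \frac{1}{77542} = \frac{121657}{110534} + 1 \cdot \frac{1}{77542} = \frac{121657}{110534} + \frac{1}{77542} = \frac{2358409407}{2142756857}$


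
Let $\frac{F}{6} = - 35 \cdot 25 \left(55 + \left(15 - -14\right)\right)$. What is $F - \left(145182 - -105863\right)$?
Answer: $-692045$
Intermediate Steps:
$F = -441000$ ($F = 6 \left(- 35 \cdot 25 \left(55 + \left(15 - -14\right)\right)\right) = 6 \left(- 35 \cdot 25 \left(55 + \left(15 + 14\right)\right)\right) = 6 \left(- 35 \cdot 25 \left(55 + 29\right)\right) = 6 \left(- 35 \cdot 25 \cdot 84\right) = 6 \left(\left(-35\right) 2100\right) = 6 \left(-73500\right) = -441000$)
$F - \left(145182 - -105863\right) = -441000 - \left(145182 - -105863\right) = -441000 - \left(145182 + 105863\right) = -441000 - 251045 = -692045$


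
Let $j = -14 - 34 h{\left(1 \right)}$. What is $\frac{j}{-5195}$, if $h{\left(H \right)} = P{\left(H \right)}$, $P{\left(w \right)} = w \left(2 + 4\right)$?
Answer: $\frac{218}{5195} \approx 0.041963$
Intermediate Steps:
$P{\left(w \right)} = 6 w$ ($P{\left(w \right)} = w 6 = 6 w$)
$h{\left(H \right)} = 6 H$
$j = -218$ ($j = -14 - 34 \cdot 6 \cdot 1 = -14 - 204 = -218$)
$\frac{j}{-5195} = - \frac{218}{-5195} = \left(-218\right) \left(- \frac{1}{5195}\right) = \frac{218}{5195}$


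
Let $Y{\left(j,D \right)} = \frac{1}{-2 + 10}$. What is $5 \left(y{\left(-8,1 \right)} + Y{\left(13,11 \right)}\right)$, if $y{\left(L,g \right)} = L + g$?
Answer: $- \frac{275}{8} \approx -34.375$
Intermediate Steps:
$Y{\left(j,D \right)} = \frac{1}{8}$
$5 \left(y{\left(-8,1 \right)} + Y{\left(13,11 \right)}\right) = 5 \left(\left(-8 + 1\right) + \frac{1}{8}\right) = 5 \left(-7 + \frac{1}{8}\right) = 5 \left(- \frac{55}{8}\right) = - \frac{275}{8}$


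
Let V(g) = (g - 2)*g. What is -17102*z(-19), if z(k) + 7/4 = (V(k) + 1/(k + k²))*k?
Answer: 2334260531/18 ≈ 1.2968e+8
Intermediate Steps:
V(g) = g*(-2 + g) (V(g) = (-2 + g)*g = g*(-2 + g))
z(k) = -7/4 + k*(1/(k + k²) + k*(-2 + k)) (z(k) = -7/4 + (k*(-2 + k) + 1/(k + k²))*k = -7/4 + (1/(k + k²) + k*(-2 + k))*k = -7/4 + k*(1/(k + k²) + k*(-2 + k)))
-17102*z(-19) = -17102*(-¾ + (-19)⁴ - 1*(-19)³ - 2*(-19)² - 7/4*(-19))/(1 - 19) = -17102*(-¾ + 130321 - 1*(-6859) - 2*361 + 133/4)/(-18) = -(-8551)*(-¾ + 130321 + 6859 - 722 + 133/4)/9 = -(-8551)*272981/(9*2) = -17102*(-272981/36) = 2334260531/18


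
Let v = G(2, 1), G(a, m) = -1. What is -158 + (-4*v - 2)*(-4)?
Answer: -166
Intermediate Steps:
v = -1
-158 + (-4*v - 2)*(-4) = -158 + (-4*(-1) - 2)*(-4) = -158 + (4 - 2)*(-4) = -158 + 2*(-4) = -158 - 8 = -166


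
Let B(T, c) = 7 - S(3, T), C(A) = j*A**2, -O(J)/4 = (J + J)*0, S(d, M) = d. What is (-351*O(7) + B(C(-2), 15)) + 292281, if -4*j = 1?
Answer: 292285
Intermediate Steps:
j = -1/4 (j = -1/4*1 = -1/4 ≈ -0.25000)
O(J) = 0 (O(J) = -4*(J + J)*0 = -4*2*J*0 = -4*0 = 0)
C(A) = -A**2/4
B(T, c) = 4 (B(T, c) = 7 - 1*3 = 7 - 3 = 4)
(-351*O(7) + B(C(-2), 15)) + 292281 = (-351*0 + 4) + 292281 = (0 + 4) + 292281 = 4 + 292281 = 292285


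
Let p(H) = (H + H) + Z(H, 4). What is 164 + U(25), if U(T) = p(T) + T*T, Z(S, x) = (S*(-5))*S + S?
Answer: -2261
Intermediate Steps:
Z(S, x) = S - 5*S² (Z(S, x) = (-5*S)*S + S = -5*S² + S = S - 5*S²)
p(H) = 2*H + H*(1 - 5*H) (p(H) = (H + H) + H*(1 - 5*H) = 2*H + H*(1 - 5*H))
U(T) = T² + T*(3 - 5*T) (U(T) = T*(3 - 5*T) + T*T = T*(3 - 5*T) + T² = T² + T*(3 - 5*T))
164 + U(25) = 164 + 25*(3 - 4*25) = 164 + 25*(3 - 100) = 164 + 25*(-97) = 164 - 2425 = -2261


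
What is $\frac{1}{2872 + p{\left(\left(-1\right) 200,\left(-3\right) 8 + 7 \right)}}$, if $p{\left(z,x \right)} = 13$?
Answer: $\frac{1}{2885} \approx 0.00034662$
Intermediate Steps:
$\frac{1}{2872 + p{\left(\left(-1\right) 200,\left(-3\right) 8 + 7 \right)}} = \frac{1}{2872 + 13} = \frac{1}{2885}$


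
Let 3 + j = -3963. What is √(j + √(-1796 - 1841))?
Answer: √(-3966 + I*√3637) ≈ 0.4788 + 62.978*I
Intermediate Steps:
j = -3966 (j = -3 - 3963 = -3966)
√(j + √(-1796 - 1841)) = √(-3966 + √(-1796 - 1841)) = √(-3966 + √(-3637)) = √(-3966 + I*√3637)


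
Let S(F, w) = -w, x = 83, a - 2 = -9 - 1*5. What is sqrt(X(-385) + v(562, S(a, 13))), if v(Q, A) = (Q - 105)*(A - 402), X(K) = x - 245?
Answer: I*sqrt(189817) ≈ 435.68*I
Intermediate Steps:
a = -12 (a = 2 + (-9 - 1*5) = 2 + (-9 - 5) = 2 - 14 = -12)
X(K) = -162 (X(K) = 83 - 245 = -162)
v(Q, A) = (-402 + A)*(-105 + Q) (v(Q, A) = (-105 + Q)*(-402 + A) = (-402 + A)*(-105 + Q))
sqrt(X(-385) + v(562, S(a, 13))) = sqrt(-162 + (42210 - 402*562 - (-105)*13 - 1*13*562)) = sqrt(-162 + (42210 - 225924 - 105*(-13) - 13*562)) = sqrt(-162 + (42210 - 225924 + 1365 - 7306)) = sqrt(-162 - 189655) = sqrt(-189817) = I*sqrt(189817)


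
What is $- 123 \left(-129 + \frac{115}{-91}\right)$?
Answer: $\frac{1458042}{91} \approx 16022.0$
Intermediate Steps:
$- 123 \left(-129 + \frac{115}{-91}\right) = - 123 \left(-129 + 115 \left(- \frac{1}{91}\right)\right) = - 123 \left(-129 - \frac{115}{91}\right) = \left(-123\right) \left(- \frac{11854}{91}\right) = \frac{1458042}{91}$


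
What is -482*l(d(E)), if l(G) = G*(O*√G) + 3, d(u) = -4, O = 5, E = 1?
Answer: -1446 + 19280*I ≈ -1446.0 + 19280.0*I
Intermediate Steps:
l(G) = 3 + 5*G^(3/2) (l(G) = G*(5*√G) + 3 = 5*G^(3/2) + 3 = 3 + 5*G^(3/2))
-482*l(d(E)) = -482*(3 + 5*(-4)^(3/2)) = -482*(3 + 5*(-8*I)) = -482*(3 - 40*I) = -1446 + 19280*I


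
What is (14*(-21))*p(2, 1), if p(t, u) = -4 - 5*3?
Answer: 5586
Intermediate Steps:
p(t, u) = -19 (p(t, u) = -4 - 15 = -19)
(14*(-21))*p(2, 1) = (14*(-21))*(-19) = -294*(-19) = 5586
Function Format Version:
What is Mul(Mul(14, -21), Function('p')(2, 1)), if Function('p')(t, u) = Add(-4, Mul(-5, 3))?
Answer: 5586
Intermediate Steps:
Function('p')(t, u) = -19 (Function('p')(t, u) = Add(-4, -15) = -19)
Mul(Mul(14, -21), Function('p')(2, 1)) = Mul(Mul(14, -21), -19) = Mul(-294, -19) = 5586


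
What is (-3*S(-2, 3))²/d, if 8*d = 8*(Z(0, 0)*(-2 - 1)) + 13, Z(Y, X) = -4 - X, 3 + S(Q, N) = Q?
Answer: 1800/109 ≈ 16.514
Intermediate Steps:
S(Q, N) = -3 + Q
d = 109/8 (d = (8*((-4 - 1*0)*(-2 - 1)) + 13)/8 = (8*((-4 + 0)*(-3)) + 13)/8 = (8*(-4*(-3)) + 13)/8 = (8*12 + 13)/8 = (96 + 13)/8 = (⅛)*109 = 109/8 ≈ 13.625)
(-3*S(-2, 3))²/d = (-3*(-3 - 2))²/(109/8) = (-3*(-5))²*(8/109) = 15²*(8/109) = 225*(8/109) = 1800/109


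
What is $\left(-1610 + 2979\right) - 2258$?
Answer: $-889$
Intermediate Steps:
$\left(-1610 + 2979\right) - 2258 = 1369 - 2258 = -889$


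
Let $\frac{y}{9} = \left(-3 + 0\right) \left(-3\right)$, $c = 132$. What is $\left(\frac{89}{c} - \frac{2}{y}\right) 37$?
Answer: $\frac{85655}{3564} \approx 24.033$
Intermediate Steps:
$y = 81$ ($y = 9 \left(-3 + 0\right) \left(-3\right) = 9 \left(\left(-3\right) \left(-3\right)\right) = 9 \cdot 9 = 81$)
$\left(\frac{89}{c} - \frac{2}{y}\right) 37 = \left(\frac{89}{132} - \frac{2}{81}\right) 37 = \frac{2315}{3564} \cdot 37 = \frac{85655}{3564}$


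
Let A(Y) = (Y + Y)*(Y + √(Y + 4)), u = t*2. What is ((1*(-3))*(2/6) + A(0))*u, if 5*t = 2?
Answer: -⅘ ≈ -0.80000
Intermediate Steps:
t = ⅖ (t = (⅕)*2 = ⅖ ≈ 0.40000)
u = ⅘ (u = (⅖)*2 = ⅘ ≈ 0.80000)
A(Y) = 2*Y*(Y + √(4 + Y)) (A(Y) = (2*Y)*(Y + √(4 + Y)) = 2*Y*(Y + √(4 + Y)))
((1*(-3))*(2/6) + A(0))*u = ((1*(-3))*(2/6) + 2*0*(0 + √(4 + 0)))*(⅘) = (-6/6 + 2*0*(0 + √4))*(⅘) = (-3*⅓ + 2*0*(0 + 2))*(⅘) = (-1 + 2*0*2)*(⅘) = (-1 + 0)*(⅘) = -1*⅘ = -⅘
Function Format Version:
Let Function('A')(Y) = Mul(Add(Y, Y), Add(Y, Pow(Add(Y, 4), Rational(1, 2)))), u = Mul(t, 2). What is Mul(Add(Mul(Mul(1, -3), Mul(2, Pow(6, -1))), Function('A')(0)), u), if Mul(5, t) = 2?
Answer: Rational(-4, 5) ≈ -0.80000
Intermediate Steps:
t = Rational(2, 5) (t = Mul(Rational(1, 5), 2) = Rational(2, 5) ≈ 0.40000)
u = Rational(4, 5) (u = Mul(Rational(2, 5), 2) = Rational(4, 5) ≈ 0.80000)
Function('A')(Y) = Mul(2, Y, Add(Y, Pow(Add(4, Y), Rational(1, 2)))) (Function('A')(Y) = Mul(Mul(2, Y), Add(Y, Pow(Add(4, Y), Rational(1, 2)))) = Mul(2, Y, Add(Y, Pow(Add(4, Y), Rational(1, 2)))))
Mul(Add(Mul(Mul(1, -3), Mul(2, Pow(6, -1))), Function('A')(0)), u) = Mul(Add(Mul(Mul(1, -3), Mul(2, Pow(6, -1))), Mul(2, 0, Add(0, Pow(Add(4, 0), Rational(1, 2))))), Rational(4, 5)) = Mul(Add(Mul(-3, Mul(2, Rational(1, 6))), Mul(2, 0, Add(0, Pow(4, Rational(1, 2))))), Rational(4, 5)) = Mul(Add(Mul(-3, Rational(1, 3)), Mul(2, 0, Add(0, 2))), Rational(4, 5)) = Mul(Add(-1, Mul(2, 0, 2)), Rational(4, 5)) = Mul(Add(-1, 0), Rational(4, 5)) = Mul(-1, Rational(4, 5)) = Rational(-4, 5)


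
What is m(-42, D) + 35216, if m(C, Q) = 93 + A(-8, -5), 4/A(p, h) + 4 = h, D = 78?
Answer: 317777/9 ≈ 35309.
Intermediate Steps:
A(p, h) = 4/(-4 + h)
m(C, Q) = 833/9 (m(C, Q) = 93 + 4/(-4 - 5) = 93 + 4/(-9) = 93 + 4*(-1/9) = 93 - 4/9 = 833/9)
m(-42, D) + 35216 = 833/9 + 35216 = 317777/9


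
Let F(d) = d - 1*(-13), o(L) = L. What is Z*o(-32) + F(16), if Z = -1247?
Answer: 39933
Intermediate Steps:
F(d) = 13 + d (F(d) = d + 13 = 13 + d)
Z*o(-32) + F(16) = -1247*(-32) + (13 + 16) = 39904 + 29 = 39933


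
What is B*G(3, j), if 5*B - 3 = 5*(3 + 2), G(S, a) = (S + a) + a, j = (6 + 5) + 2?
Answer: 812/5 ≈ 162.40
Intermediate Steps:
j = 13 (j = 11 + 2 = 13)
G(S, a) = S + 2*a
B = 28/5 (B = ⅗ + (5*(3 + 2))/5 = ⅗ + (5*5)/5 = ⅗ + (⅕)*25 = ⅗ + 5 = 28/5 ≈ 5.6000)
B*G(3, j) = 28*(3 + 2*13)/5 = 28*(3 + 26)/5 = (28/5)*29 = 812/5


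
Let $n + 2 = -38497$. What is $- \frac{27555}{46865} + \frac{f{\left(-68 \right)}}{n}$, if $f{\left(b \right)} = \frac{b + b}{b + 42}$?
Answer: $- \frac{212217017}{360851127} \approx -0.5881$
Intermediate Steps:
$n = -38499$ ($n = -2 - 38497 = -38499$)
$f{\left(b \right)} = \frac{2 b}{42 + b}$
$- \frac{27555}{46865} + \frac{f{\left(-68 \right)}}{n} = - \frac{27555}{46865} + \frac{2 \left(-68\right) \frac{1}{42 - 68}}{-38499} = \left(-27555\right) \frac{1}{46865} + 2 \left(-68\right) \frac{1}{-26} \left(- \frac{1}{38499}\right) = - \frac{5511}{9373} + 2 \left(-68\right) \left(- \frac{1}{26}\right) \left(- \frac{1}{38499}\right) = - \frac{5511}{9373} + \frac{68}{13} \left(- \frac{1}{38499}\right) = - \frac{5511}{9373} - \frac{68}{500487} = - \frac{212217017}{360851127}$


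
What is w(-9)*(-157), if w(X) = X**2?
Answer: -12717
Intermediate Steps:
w(-9)*(-157) = (-9)**2*(-157) = 81*(-157) = -12717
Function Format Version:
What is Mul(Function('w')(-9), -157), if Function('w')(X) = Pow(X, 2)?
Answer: -12717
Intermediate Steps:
Mul(Function('w')(-9), -157) = Mul(Pow(-9, 2), -157) = Mul(81, -157) = -12717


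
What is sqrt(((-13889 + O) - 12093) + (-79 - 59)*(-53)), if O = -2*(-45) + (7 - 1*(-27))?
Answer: 4*I*sqrt(1159) ≈ 136.18*I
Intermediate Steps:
O = 124 (O = 90 + (7 + 27) = 90 + 34 = 124)
sqrt(((-13889 + O) - 12093) + (-79 - 59)*(-53)) = sqrt(((-13889 + 124) - 12093) + (-79 - 59)*(-53)) = sqrt((-13765 - 12093) - 138*(-53)) = sqrt(-25858 + 7314) = sqrt(-18544) = 4*I*sqrt(1159)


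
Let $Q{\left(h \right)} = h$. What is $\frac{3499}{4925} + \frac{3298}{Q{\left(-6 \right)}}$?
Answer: $- \frac{8110828}{14775} \approx -548.96$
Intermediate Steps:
$\frac{3499}{4925} + \frac{3298}{Q{\left(-6 \right)}} = \frac{3499}{4925} + \frac{3298}{-6} = 3499 \cdot \frac{1}{4925} + 3298 \left(- \frac{1}{6}\right) = \frac{3499}{4925} - \frac{1649}{3} = - \frac{8110828}{14775}$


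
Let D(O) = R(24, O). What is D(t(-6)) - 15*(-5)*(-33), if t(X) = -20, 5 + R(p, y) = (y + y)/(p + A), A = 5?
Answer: -71960/29 ≈ -2481.4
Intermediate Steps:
R(p, y) = -5 + 2*y/(5 + p) (R(p, y) = -5 + (y + y)/(p + 5) = -5 + (2*y)/(5 + p) = -5 + 2*y/(5 + p))
D(O) = -5 + 2*O/29 (D(O) = (-25 - 5*24 + 2*O)/(5 + 24) = (-25 - 120 + 2*O)/29 = (-145 + 2*O)/29 = -5 + 2*O/29)
D(t(-6)) - 15*(-5)*(-33) = (-5 + (2/29)*(-20)) - 15*(-5)*(-33) = (-5 - 40/29) - (-75)*(-33) = -185/29 - 1*2475 = -185/29 - 2475 = -71960/29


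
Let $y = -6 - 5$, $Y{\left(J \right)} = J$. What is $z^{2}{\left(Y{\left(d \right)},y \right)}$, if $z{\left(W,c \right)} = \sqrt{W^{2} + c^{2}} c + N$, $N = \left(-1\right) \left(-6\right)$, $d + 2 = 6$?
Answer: $16613 - 132 \sqrt{137} \approx 15068.0$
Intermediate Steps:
$d = 4$ ($d = -2 + 6 = 4$)
$N = 6$
$y = -11$ ($y = -6 - 5 = -11$)
$z{\left(W,c \right)} = 6 + c \sqrt{W^{2} + c^{2}}$ ($z{\left(W,c \right)} = \sqrt{W^{2} + c^{2}} c + 6 = c \sqrt{W^{2} + c^{2}} + 6 = 6 + c \sqrt{W^{2} + c^{2}}$)
$z^{2}{\left(Y{\left(d \right)},y \right)} = \left(6 - 11 \sqrt{4^{2} + \left(-11\right)^{2}}\right)^{2} = \left(6 - 11 \sqrt{16 + 121}\right)^{2} = \left(6 - 11 \sqrt{137}\right)^{2}$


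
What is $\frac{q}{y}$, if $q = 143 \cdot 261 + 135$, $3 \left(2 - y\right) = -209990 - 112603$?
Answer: $\frac{37458}{107533} \approx 0.34834$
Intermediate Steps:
$y = 107533$ ($y = 2 - \frac{-209990 - 112603}{3} = 2 - -107531 = 2 + 107531 = 107533$)
$q = 37458$ ($q = 37323 + 135 = 37458$)
$\frac{q}{y} = \frac{37458}{107533}$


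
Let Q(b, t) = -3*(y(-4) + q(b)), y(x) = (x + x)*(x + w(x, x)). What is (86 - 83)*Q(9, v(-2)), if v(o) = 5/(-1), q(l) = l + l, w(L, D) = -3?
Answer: -666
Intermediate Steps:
q(l) = 2*l
y(x) = 2*x*(-3 + x) (y(x) = (x + x)*(x - 3) = (2*x)*(-3 + x) = 2*x*(-3 + x))
v(o) = -5 (v(o) = 5*(-1) = -5)
Q(b, t) = -168 - 6*b (Q(b, t) = -3*(2*(-4)*(-3 - 4) + 2*b) = -3*(2*(-4)*(-7) + 2*b) = -3*(56 + 2*b) = -168 - 6*b)
(86 - 83)*Q(9, v(-2)) = (86 - 83)*(-168 - 6*9) = 3*(-168 - 54) = 3*(-222) = -666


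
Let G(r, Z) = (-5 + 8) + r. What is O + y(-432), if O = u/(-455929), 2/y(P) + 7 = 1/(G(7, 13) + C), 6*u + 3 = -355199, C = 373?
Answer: -285877081/1832834580 ≈ -0.15598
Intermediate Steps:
u = -177601/3 (u = -1/2 + (1/6)*(-355199) = -1/2 - 355199/6 = -177601/3 ≈ -59200.)
G(r, Z) = 3 + r
y(P) = -383/1340 (y(P) = 2/(-7 + 1/((3 + 7) + 373)) = 2/(-7 + 1/(10 + 373)) = 2/(-7 + 1/383) = 2/(-2680/383) = 2*(-383/2680) = -383/1340)
O = 177601/1367787 (O = -177601/3/(-455929) = -177601/3*(-1/455929) = 177601/1367787 ≈ 0.12985)
O + y(-432) = 177601/1367787 - 383/1340 = -285877081/1832834580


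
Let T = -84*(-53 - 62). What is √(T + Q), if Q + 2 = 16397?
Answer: 3*√2895 ≈ 161.42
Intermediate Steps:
Q = 16395 (Q = -2 + 16397 = 16395)
T = 9660 (T = -84*(-115) = 9660)
√(T + Q) = √(9660 + 16395) = √26055 = 3*√2895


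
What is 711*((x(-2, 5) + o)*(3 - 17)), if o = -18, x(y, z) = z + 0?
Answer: 129402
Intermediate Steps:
x(y, z) = z
711*((x(-2, 5) + o)*(3 - 17)) = 711*((5 - 18)*(3 - 17)) = 711*(-13*(-14)) = 711*182 = 129402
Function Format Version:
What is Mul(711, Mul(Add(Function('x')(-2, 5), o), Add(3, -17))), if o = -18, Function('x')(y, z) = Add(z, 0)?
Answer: 129402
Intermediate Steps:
Function('x')(y, z) = z
Mul(711, Mul(Add(Function('x')(-2, 5), o), Add(3, -17))) = Mul(711, Mul(Add(5, -18), Add(3, -17))) = Mul(711, Mul(-13, -14)) = Mul(711, 182) = 129402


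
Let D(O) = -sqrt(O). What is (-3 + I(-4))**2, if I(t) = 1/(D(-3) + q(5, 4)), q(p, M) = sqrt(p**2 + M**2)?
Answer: (-1 + 3*sqrt(41) - 3*I*sqrt(3))**2/(sqrt(41) - I*sqrt(3))**2 ≈ 8.1465 - 0.22473*I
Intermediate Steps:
q(p, M) = sqrt(M**2 + p**2)
I(t) = 1/(sqrt(41) - I*sqrt(3)) (I(t) = 1/(-sqrt(-3) + sqrt(4**2 + 5**2)) = 1/(-I*sqrt(3) + sqrt(16 + 25)) = 1/(-I*sqrt(3) + sqrt(41)) = 1/(sqrt(41) - I*sqrt(3)))
(-3 + I(-4))**2 = (-3 + 1/(sqrt(41) - I*sqrt(3)))**2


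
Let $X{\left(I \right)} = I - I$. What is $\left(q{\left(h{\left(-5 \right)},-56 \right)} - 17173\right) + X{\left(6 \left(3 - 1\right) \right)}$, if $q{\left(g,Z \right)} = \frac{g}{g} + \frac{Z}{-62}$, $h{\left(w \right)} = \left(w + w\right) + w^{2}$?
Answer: $- \frac{532304}{31} \approx -17171.0$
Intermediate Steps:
$h{\left(w \right)} = w^{2} + 2 w$ ($h{\left(w \right)} = 2 w + w^{2} = w^{2} + 2 w$)
$q{\left(g,Z \right)} = 1 - \frac{Z}{62}$ ($q{\left(g,Z \right)} = 1 + Z \left(- \frac{1}{62}\right) = 1 - \frac{Z}{62}$)
$X{\left(I \right)} = 0$
$\left(q{\left(h{\left(-5 \right)},-56 \right)} - 17173\right) + X{\left(6 \left(3 - 1\right) \right)} = \left(\left(1 - - \frac{28}{31}\right) - 17173\right) + 0 = \left(\left(1 + \frac{28}{31}\right) - 17173\right) + 0 = \left(\frac{59}{31} - 17173\right) + 0 = - \frac{532304}{31} + 0 = - \frac{532304}{31}$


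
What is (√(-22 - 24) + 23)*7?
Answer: 161 + 7*I*√46 ≈ 161.0 + 47.476*I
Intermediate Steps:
(√(-22 - 24) + 23)*7 = (√(-46) + 23)*7 = (I*√46 + 23)*7 = (23 + I*√46)*7 = 161 + 7*I*√46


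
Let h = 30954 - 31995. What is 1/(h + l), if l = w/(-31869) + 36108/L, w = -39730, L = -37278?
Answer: -66000699/68688376043 ≈ -0.00096087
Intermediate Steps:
h = -1041
l = 18351616/66000699 (l = -39730/(-31869) + 36108/(-37278) = -39730*(-1/31869) + 36108*(-1/37278) = 39730/31869 - 2006/2071 = 18351616/66000699 ≈ 0.27805)
1/(h + l) = 1/(-1041 + 18351616/66000699) = 1/(-68688376043/66000699) = -66000699/68688376043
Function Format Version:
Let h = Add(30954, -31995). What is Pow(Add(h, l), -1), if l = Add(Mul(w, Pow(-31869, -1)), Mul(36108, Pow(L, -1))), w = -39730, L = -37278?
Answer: Rational(-66000699, 68688376043) ≈ -0.00096087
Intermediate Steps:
h = -1041
l = Rational(18351616, 66000699) (l = Add(Mul(-39730, Pow(-31869, -1)), Mul(36108, Pow(-37278, -1))) = Add(Mul(-39730, Rational(-1, 31869)), Mul(36108, Rational(-1, 37278))) = Add(Rational(39730, 31869), Rational(-2006, 2071)) = Rational(18351616, 66000699) ≈ 0.27805)
Pow(Add(h, l), -1) = Pow(Add(-1041, Rational(18351616, 66000699)), -1) = Pow(Rational(-68688376043, 66000699), -1) = Rational(-66000699, 68688376043)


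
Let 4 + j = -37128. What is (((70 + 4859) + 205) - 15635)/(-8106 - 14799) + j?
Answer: -850497959/22905 ≈ -37132.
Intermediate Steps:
j = -37132 (j = -4 - 37128 = -37132)
(((70 + 4859) + 205) - 15635)/(-8106 - 14799) + j = (((70 + 4859) + 205) - 15635)/(-8106 - 14799) - 37132 = ((4929 + 205) - 15635)/(-22905) - 37132 = (5134 - 15635)*(-1/22905) - 37132 = -10501*(-1/22905) - 37132 = 10501/22905 - 37132 = -850497959/22905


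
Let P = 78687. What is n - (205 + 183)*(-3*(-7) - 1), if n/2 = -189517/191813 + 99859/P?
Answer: -117114667300184/15093189531 ≈ -7759.4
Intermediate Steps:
n = 8483460376/15093189531 (n = 2*(-189517/191813 + 99859/78687) = 2*(4241730188/15093189531) = 8483460376/15093189531 ≈ 0.56207)
n - (205 + 183)*(-3*(-7) - 1) = 8483460376/15093189531 - (205 + 183)*(-3*(-7) - 1) = 8483460376/15093189531 - 388*(21 - 1) = 8483460376/15093189531 - 388*20 = 8483460376/15093189531 - 1*7760 = 8483460376/15093189531 - 7760 = -117114667300184/15093189531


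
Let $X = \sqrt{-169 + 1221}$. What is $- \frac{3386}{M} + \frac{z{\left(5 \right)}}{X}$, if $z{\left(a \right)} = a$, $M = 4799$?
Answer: $- \frac{3386}{4799} + \frac{5 \sqrt{263}}{526} \approx -0.55141$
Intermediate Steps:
$X = 2 \sqrt{263}$ ($X = \sqrt{1052} = 2 \sqrt{263} \approx 32.435$)
$- \frac{3386}{M} + \frac{z{\left(5 \right)}}{X} = - \frac{3386}{4799} + \frac{5}{2 \sqrt{263}} = \left(-3386\right) \frac{1}{4799} + 5 \frac{\sqrt{263}}{526} = - \frac{3386}{4799} + \frac{5 \sqrt{263}}{526}$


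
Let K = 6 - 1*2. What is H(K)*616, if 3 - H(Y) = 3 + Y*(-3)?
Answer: 7392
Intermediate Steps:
K = 4 (K = 6 - 2 = 4)
H(Y) = 3*Y (H(Y) = 3 - (3 + Y*(-3)) = 3 - (3 - 3*Y) = 3 + (-3 + 3*Y) = 3*Y)
H(K)*616 = (3*4)*616 = 12*616 = 7392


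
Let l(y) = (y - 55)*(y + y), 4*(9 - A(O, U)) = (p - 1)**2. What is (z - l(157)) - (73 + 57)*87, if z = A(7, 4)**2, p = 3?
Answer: -43274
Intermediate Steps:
A(O, U) = 8 (A(O, U) = 9 - (3 - 1)**2/4 = 9 - 1/4*2**2 = 9 - 1/4*4 = 9 - 1 = 8)
l(y) = 2*y*(-55 + y) (l(y) = (-55 + y)*(2*y) = 2*y*(-55 + y))
z = 64 (z = 8**2 = 64)
(z - l(157)) - (73 + 57)*87 = (64 - 2*157*(-55 + 157)) - (73 + 57)*87 = (64 - 2*157*102) - 130*87 = (64 - 1*32028) - 1*11310 = (64 - 32028) - 11310 = -31964 - 11310 = -43274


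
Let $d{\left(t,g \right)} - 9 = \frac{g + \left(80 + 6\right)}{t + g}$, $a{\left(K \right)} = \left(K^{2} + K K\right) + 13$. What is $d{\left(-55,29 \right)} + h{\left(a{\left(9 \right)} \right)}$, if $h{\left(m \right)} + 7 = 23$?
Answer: $\frac{535}{26} \approx 20.577$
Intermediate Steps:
$a{\left(K \right)} = 13 + 2 K^{2}$ ($a{\left(K \right)} = \left(K^{2} + K^{2}\right) + 13 = 2 K^{2} + 13 = 13 + 2 K^{2}$)
$d{\left(t,g \right)} = 9 + \frac{86 + g}{g + t}$ ($d{\left(t,g \right)} = 9 + \frac{g + \left(80 + 6\right)}{t + g} = 9 + \frac{g + 86}{g + t} = 9 + \frac{86 + g}{g + t}$)
$h{\left(m \right)} = 16$ ($h{\left(m \right)} = -7 + 23 = 16$)
$d{\left(-55,29 \right)} + h{\left(a{\left(9 \right)} \right)} = \frac{86 + 9 \left(-55\right) + 10 \cdot 29}{29 - 55} + 16 = \frac{86 - 495 + 290}{-26} + 16 = \left(- \frac{1}{26}\right) \left(-119\right) + 16 = \frac{119}{26} + 16 = \frac{535}{26}$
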